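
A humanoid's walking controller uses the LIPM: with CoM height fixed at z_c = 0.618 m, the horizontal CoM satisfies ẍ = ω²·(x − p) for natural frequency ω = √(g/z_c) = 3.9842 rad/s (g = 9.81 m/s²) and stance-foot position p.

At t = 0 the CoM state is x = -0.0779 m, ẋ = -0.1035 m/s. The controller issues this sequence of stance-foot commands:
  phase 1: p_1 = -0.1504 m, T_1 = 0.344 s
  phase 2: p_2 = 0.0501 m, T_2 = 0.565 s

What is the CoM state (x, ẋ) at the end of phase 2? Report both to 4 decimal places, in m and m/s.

phase 1: p=-0.1504, T=0.344, ωT=1.370565, cosh=2.095769, sinh=1.841805; start (x,ẋ)=(-0.077900, -0.103500) → end (x,ẋ)=(-0.046302, 0.315102)
phase 2: p=0.0501, T=0.565, ωT=2.251073, cosh=4.801604, sinh=4.696318; start (x,ẋ)=(-0.046302, 0.315102) → end (x,ẋ)=(-0.041365, -0.290800)

x = -0.0414, ẋ = -0.2908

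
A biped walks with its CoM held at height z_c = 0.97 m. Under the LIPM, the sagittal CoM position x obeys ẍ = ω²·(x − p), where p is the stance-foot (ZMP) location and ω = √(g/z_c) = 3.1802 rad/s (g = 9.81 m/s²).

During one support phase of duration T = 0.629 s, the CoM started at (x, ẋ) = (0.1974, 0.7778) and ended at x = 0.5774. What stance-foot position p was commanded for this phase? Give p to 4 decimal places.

ωT = 3.1802·0.629 = 2.000346; cosh(ωT) = 3.763450, sinh(ωT) = 3.628162
x(T) = p + (x₀−p)·cosh(ωT) + (ẋ₀/ω)·sinh(ωT) ⇒ p·(1 − cosh) = x(T) − x₀·cosh − (ẋ₀/ω)·sinh
numerator   = 0.5774 − (0.1974)·3.763450 − (0.7778/3.1802)·3.628162 = -1.052866
denominator = 1 − 3.763450 = -2.763450
p = -1.052866 / -2.763450 = 0.3810

p = 0.3810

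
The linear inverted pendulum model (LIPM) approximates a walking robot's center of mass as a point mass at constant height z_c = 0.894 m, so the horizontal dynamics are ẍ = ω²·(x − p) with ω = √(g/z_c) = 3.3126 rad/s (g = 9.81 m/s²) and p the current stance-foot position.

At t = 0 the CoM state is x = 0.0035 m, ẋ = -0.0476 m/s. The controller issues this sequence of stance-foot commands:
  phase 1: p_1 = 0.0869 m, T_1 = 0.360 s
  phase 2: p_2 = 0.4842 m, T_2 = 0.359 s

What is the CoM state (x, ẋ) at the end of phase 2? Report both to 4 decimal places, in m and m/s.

phase 1: p=0.0869, T=0.360, ωT=1.192536, cosh=1.799439, sinh=1.495989; start (x,ẋ)=(0.003500, -0.047600) → end (x,ẋ)=(-0.084670, -0.498951)
phase 2: p=0.4842, T=0.359, ωT=1.189223, cosh=1.794494, sinh=1.490036; start (x,ẋ)=(-0.084670, -0.498951) → end (x,ẋ)=(-0.761066, -3.703245)

x = -0.7611, ẋ = -3.7032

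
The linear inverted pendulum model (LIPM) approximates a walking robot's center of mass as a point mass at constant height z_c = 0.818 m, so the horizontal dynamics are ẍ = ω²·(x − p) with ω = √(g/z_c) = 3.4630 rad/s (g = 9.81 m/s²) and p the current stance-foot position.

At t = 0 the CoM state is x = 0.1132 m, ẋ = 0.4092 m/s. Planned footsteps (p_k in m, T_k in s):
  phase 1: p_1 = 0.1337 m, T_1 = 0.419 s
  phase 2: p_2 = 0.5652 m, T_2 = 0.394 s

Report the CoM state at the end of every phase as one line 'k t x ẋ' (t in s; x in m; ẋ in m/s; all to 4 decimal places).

1 0.4190 0.3258 0.7779
2 0.8130 0.4771 0.1055

phase 1: p=0.1337, T=0.419, ωT=1.450997, cosh=2.250852, sinh=2.016515; start (x,ẋ)=(0.113200, 0.409200) → end (x,ẋ)=(0.325836, 0.777893)
phase 2: p=0.5652, T=0.394, ωT=1.364422, cosh=2.084494, sinh=1.828966; start (x,ẋ)=(0.325836, 0.777893) → end (x,ẋ)=(0.477087, 0.105451)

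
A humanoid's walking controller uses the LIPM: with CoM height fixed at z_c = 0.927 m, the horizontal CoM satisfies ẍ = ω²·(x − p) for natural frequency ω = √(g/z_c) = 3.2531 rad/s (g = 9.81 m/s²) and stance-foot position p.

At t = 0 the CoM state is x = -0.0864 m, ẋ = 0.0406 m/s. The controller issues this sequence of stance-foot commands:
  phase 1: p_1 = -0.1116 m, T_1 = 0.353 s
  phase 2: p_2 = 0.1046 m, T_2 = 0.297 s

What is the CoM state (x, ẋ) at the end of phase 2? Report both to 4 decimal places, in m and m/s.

x = -0.0637, ẋ = -0.2850

phase 1: p=-0.1116, T=0.353, ωT=1.148344, cosh=1.735065, sinh=1.417903; start (x,ẋ)=(-0.086400, 0.040600) → end (x,ẋ)=(-0.050180, 0.186681)
phase 2: p=0.1046, T=0.297, ωT=0.966171, cosh=1.504200, sinh=1.123662; start (x,ẋ)=(-0.050180, 0.186681) → end (x,ẋ)=(-0.063739, -0.284977)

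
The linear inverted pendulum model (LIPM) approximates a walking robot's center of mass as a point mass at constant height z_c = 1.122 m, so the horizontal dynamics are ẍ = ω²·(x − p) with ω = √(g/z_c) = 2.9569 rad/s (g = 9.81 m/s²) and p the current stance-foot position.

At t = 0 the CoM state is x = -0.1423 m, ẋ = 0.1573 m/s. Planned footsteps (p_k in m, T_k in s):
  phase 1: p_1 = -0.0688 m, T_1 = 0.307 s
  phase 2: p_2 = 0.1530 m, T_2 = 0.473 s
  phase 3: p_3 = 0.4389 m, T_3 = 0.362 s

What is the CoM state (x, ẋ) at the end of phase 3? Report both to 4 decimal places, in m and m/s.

phase 1: p=-0.0688, T=0.307, ωT=0.907768, cosh=1.441104, sinh=1.037680; start (x,ẋ)=(-0.142300, 0.157300) → end (x,ẋ)=(-0.119519, 0.001164)
phase 2: p=0.1530, T=0.473, ωT=1.398614, cosh=2.148261, sinh=1.901322; start (x,ẋ)=(-0.119519, 0.001164) → end (x,ẋ)=(-0.431693, -1.529605)
phase 3: p=0.4389, T=0.362, ωT=1.070398, cosh=1.629706, sinh=1.286834; start (x,ẋ)=(-0.431693, -1.529605) → end (x,ẋ)=(-1.645590, -5.805448)

x = -1.6456, ẋ = -5.8054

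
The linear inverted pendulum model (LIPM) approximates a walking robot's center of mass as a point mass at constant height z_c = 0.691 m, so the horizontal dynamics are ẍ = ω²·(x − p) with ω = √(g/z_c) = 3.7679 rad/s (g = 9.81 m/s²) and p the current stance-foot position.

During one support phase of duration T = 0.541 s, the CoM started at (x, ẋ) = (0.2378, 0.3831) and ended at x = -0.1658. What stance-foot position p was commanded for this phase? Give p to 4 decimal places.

ωT = 3.7679·0.541 = 2.038434; cosh(ωT) = 3.904403, sinh(ωT) = 3.774171
x(T) = p + (x₀−p)·cosh(ωT) + (ẋ₀/ω)·sinh(ωT) ⇒ p·(1 − cosh) = x(T) − x₀·cosh − (ẋ₀/ω)·sinh
numerator   = -0.1658 − (0.2378)·3.904403 − (0.3831/3.7679)·3.774171 = -1.478005
denominator = 1 − 3.904403 = -2.904403
p = -1.478005 / -2.904403 = 0.5089

p = 0.5089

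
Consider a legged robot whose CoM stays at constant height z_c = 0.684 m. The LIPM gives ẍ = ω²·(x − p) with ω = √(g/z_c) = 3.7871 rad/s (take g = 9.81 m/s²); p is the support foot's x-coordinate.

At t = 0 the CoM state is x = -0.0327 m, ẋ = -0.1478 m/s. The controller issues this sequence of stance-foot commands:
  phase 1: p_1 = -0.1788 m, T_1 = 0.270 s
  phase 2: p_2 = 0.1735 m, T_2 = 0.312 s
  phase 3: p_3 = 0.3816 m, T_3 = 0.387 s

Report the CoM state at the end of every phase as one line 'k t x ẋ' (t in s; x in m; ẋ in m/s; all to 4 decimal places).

phase 1: p=-0.1788, T=0.270, ωT=1.022517, cosh=1.569936, sinh=1.210248; start (x,ẋ)=(-0.032700, -0.147800) → end (x,ẋ)=(0.003335, 0.437588)
phase 2: p=0.1735, T=0.312, ωT=1.181575, cosh=1.783150, sinh=1.476355; start (x,ẋ)=(0.003335, 0.437588) → end (x,ẋ)=(0.040659, -0.171125)
phase 3: p=0.3816, T=0.387, ωT=1.465608, cosh=2.280556, sinh=2.049618; start (x,ẋ)=(0.040659, -0.171125) → end (x,ẋ)=(-0.488550, -3.036684)

1 0.2700 0.0033 0.4376
2 0.5820 0.0407 -0.1711
3 0.9690 -0.4886 -3.0367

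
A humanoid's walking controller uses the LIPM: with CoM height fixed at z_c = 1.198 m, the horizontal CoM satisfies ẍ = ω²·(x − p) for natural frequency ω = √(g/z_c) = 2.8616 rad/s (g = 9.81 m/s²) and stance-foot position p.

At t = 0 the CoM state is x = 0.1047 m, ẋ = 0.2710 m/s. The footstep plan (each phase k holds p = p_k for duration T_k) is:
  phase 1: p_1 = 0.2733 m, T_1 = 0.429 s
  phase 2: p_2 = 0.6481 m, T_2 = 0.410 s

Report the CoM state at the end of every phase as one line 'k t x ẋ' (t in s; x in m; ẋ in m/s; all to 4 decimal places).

1 0.4290 0.1086 -0.2505
2 0.8390 -0.4352 -2.7000

phase 1: p=0.2733, T=0.429, ωT=1.227626, cosh=1.853053, sinh=1.560066; start (x,ẋ)=(0.104700, 0.271000) → end (x,ẋ)=(0.108617, -0.250501)
phase 2: p=0.6481, T=0.410, ωT=1.173256, cosh=1.770929, sinh=1.461571; start (x,ẋ)=(0.108617, -0.250501) → end (x,ẋ)=(-0.435230, -2.699970)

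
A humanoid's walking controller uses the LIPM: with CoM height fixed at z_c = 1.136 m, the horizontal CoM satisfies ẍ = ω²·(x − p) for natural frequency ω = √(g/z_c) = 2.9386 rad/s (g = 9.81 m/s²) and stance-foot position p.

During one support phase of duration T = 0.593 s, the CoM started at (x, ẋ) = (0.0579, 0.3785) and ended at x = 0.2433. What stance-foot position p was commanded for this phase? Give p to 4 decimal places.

p = 0.1460

ωT = 2.9386·0.593 = 1.742590; cosh(ωT) = 2.943592, sinh(ωT) = 2.768526
x(T) = p + (x₀−p)·cosh(ωT) + (ẋ₀/ω)·sinh(ωT) ⇒ p·(1 − cosh) = x(T) − x₀·cosh − (ẋ₀/ω)·sinh
numerator   = 0.2433 − (0.0579)·2.943592 − (0.3785/2.9386)·2.768526 = -0.283728
denominator = 1 − 2.943592 = -1.943592
p = -0.283728 / -1.943592 = 0.1460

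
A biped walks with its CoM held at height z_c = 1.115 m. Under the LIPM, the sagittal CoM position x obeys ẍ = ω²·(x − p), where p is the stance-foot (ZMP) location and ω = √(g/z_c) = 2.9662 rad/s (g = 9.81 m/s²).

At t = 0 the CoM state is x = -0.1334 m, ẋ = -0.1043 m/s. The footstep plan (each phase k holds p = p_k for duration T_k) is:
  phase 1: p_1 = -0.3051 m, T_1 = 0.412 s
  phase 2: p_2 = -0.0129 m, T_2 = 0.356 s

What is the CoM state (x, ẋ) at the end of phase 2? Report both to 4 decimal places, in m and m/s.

x = 0.1930, ẋ = 0.8494

phase 1: p=-0.3051, T=0.412, ωT=1.222074, cosh=1.844420, sinh=1.549802; start (x,ẋ)=(-0.133400, -0.104300) → end (x,ẋ)=(-0.042909, 0.596936)
phase 2: p=-0.0129, T=0.356, ωT=1.055967, cosh=1.611305, sinh=1.263449; start (x,ẋ)=(-0.042909, 0.596936) → end (x,ẋ)=(0.193011, 0.849384)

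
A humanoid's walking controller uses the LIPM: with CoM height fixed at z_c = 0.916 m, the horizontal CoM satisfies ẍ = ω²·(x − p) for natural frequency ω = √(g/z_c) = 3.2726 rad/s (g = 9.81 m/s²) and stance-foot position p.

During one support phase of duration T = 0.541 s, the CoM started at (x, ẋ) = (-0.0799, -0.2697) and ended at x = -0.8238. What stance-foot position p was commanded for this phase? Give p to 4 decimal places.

p = 0.1718

ωT = 3.2726·0.541 = 1.770477; cosh(ωT) = 3.021952, sinh(ωT) = 2.851700
x(T) = p + (x₀−p)·cosh(ωT) + (ẋ₀/ω)·sinh(ωT) ⇒ p·(1 − cosh) = x(T) − x₀·cosh − (ẋ₀/ω)·sinh
numerator   = -0.8238 − (-0.0799)·3.021952 − (-0.2697/3.2726)·2.851700 = -0.347333
denominator = 1 − 3.021952 = -2.021952
p = -0.347333 / -2.021952 = 0.1718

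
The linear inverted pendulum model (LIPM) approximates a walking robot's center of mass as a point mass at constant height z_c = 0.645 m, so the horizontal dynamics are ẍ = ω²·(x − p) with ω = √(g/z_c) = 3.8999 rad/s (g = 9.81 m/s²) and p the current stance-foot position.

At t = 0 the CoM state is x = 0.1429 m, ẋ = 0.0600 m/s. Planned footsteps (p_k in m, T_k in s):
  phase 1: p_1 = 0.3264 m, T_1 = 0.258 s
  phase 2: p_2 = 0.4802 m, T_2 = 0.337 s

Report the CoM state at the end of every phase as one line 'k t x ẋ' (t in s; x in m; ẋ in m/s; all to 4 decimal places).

phase 1: p=0.3264, T=0.258, ωT=1.006174, cosh=1.550366, sinh=1.184751; start (x,ẋ)=(0.142900, 0.060000) → end (x,ẋ)=(0.060135, -0.754823)
phase 2: p=0.4802, T=0.337, ωT=1.314266, cosh=1.995345, sinh=1.726674; start (x,ẋ)=(0.060135, -0.754823) → end (x,ẋ)=(-0.692171, -4.334788)

1 0.2580 0.0601 -0.7548
2 0.5950 -0.6922 -4.3348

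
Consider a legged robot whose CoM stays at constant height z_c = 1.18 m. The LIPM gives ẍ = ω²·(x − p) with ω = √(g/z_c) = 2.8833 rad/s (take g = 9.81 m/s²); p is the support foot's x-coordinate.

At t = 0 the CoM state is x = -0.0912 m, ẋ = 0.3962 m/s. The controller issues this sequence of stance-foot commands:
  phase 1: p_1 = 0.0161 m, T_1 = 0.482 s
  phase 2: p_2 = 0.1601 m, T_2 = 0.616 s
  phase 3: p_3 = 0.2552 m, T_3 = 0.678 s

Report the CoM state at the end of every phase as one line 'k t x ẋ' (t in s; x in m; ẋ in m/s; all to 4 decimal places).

phase 1: p=0.0161, T=0.482, ωT=1.389751, cosh=2.131493, sinh=1.882356; start (x,ẋ)=(-0.091200, 0.396200) → end (x,ẋ)=(0.046049, 0.262138)
phase 2: p=0.1601, T=0.616, ωT=1.776113, cosh=3.038073, sinh=2.868778; start (x,ẋ)=(0.046049, 0.262138) → end (x,ẋ)=(0.074423, -0.146984)
phase 3: p=0.2552, T=0.678, ωT=1.954877, cosh=3.602317, sinh=3.460736; start (x,ẋ)=(0.074423, -0.146984) → end (x,ẋ)=(-0.572438, -2.333341)

1 0.4820 0.0460 0.2621
2 1.0980 0.0744 -0.1470
3 1.7760 -0.5724 -2.3333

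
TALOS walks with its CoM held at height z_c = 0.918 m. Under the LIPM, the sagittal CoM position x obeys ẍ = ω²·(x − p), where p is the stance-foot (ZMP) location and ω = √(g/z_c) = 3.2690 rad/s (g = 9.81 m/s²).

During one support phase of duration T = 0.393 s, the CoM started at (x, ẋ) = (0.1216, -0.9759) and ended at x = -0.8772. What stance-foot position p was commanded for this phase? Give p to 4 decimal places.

p = 0.6513

ωT = 3.2690·0.393 = 1.284717; cosh(ωT) = 1.945187, sinh(ωT) = 1.668458
x(T) = p + (x₀−p)·cosh(ωT) + (ẋ₀/ω)·sinh(ωT) ⇒ p·(1 − cosh) = x(T) − x₀·cosh − (ẋ₀/ω)·sinh
numerator   = -0.8772 − (0.1216)·1.945187 − (-0.9759/3.2690)·1.668458 = -0.615647
denominator = 1 − 1.945187 = -0.945187
p = -0.615647 / -0.945187 = 0.6513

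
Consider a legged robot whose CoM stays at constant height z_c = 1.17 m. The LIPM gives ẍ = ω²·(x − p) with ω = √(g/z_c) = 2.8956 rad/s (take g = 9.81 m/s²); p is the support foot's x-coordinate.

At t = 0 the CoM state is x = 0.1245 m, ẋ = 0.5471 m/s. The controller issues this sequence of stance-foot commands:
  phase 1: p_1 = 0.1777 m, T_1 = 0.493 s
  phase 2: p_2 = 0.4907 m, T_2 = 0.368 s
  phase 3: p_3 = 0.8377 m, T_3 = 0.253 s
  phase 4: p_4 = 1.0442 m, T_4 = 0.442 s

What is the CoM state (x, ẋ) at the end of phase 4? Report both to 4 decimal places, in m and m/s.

phase 1: p=0.1777, T=0.493, ωT=1.427531, cosh=2.204147, sinh=1.964247; start (x,ẋ)=(0.124500, 0.547100) → end (x,ẋ)=(0.431568, 0.903305)
phase 2: p=0.4907, T=0.368, ωT=1.065581, cosh=1.623526, sinh=1.278998; start (x,ẋ)=(0.431568, 0.903305) → end (x,ẋ)=(0.793691, 1.247544)
phase 3: p=0.8377, T=0.253, ωT=0.732587, cosh=1.280560, sinh=0.799896; start (x,ẋ)=(0.793691, 1.247544) → end (x,ẋ)=(1.125972, 1.495622)
phase 4: p=1.0442, T=0.442, ωT=1.279855, cosh=1.937098, sinh=1.659021; start (x,ẋ)=(1.125972, 1.495622) → end (x,ẋ)=(2.059509, 3.289985)

x = 2.0595, ẋ = 3.2900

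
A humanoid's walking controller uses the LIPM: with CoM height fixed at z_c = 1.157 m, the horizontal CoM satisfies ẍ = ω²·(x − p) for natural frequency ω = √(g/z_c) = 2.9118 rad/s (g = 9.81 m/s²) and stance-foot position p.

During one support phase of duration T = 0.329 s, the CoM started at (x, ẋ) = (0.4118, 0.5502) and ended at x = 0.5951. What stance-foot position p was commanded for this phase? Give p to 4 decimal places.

ωT = 2.9118·0.329 = 0.957982; cosh(ωT) = 1.495049, sinh(ωT) = 1.111383
x(T) = p + (x₀−p)·cosh(ωT) + (ẋ₀/ω)·sinh(ωT) ⇒ p·(1 − cosh) = x(T) − x₀·cosh − (ẋ₀/ω)·sinh
numerator   = 0.5951 − (0.4118)·1.495049 − (0.5502/2.9118)·1.111383 = -0.230563
denominator = 1 − 1.495049 = -0.495049
p = -0.230563 / -0.495049 = 0.4657

p = 0.4657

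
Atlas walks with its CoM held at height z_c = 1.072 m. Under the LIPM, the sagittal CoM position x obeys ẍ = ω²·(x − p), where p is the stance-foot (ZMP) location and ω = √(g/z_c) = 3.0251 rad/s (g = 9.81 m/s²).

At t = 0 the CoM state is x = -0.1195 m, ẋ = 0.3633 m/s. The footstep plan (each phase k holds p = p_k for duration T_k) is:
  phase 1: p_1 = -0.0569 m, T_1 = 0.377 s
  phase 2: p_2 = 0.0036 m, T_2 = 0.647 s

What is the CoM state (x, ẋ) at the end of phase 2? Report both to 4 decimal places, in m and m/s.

x = 0.4177, ẋ = 1.3035

phase 1: p=-0.0569, T=0.377, ωT=1.140463, cosh=1.723943, sinh=1.404272; start (x,ẋ)=(-0.119500, 0.363300) → end (x,ẋ)=(0.003828, 0.360380)
phase 2: p=0.0036, T=0.647, ωT=1.957240, cosh=3.610503, sinh=3.469255; start (x,ẋ)=(0.003828, 0.360380) → end (x,ẋ)=(0.417713, 1.303540)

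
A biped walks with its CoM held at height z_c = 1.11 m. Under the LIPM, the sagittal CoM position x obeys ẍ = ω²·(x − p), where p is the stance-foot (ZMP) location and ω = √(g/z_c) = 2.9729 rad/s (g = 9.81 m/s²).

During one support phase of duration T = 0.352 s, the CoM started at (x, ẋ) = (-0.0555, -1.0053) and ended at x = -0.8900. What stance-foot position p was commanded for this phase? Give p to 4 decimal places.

ωT = 2.9729·0.352 = 1.046461; cosh(ωT) = 1.599367, sinh(ωT) = 1.248188
x(T) = p + (x₀−p)·cosh(ωT) + (ẋ₀/ω)·sinh(ωT) ⇒ p·(1 − cosh) = x(T) − x₀·cosh − (ẋ₀/ω)·sinh
numerator   = -0.8900 − (-0.0555)·1.599367 − (-1.0053/2.9729)·1.248188 = -0.379154
denominator = 1 − 1.599367 = -0.599367
p = -0.379154 / -0.599367 = 0.6326

p = 0.6326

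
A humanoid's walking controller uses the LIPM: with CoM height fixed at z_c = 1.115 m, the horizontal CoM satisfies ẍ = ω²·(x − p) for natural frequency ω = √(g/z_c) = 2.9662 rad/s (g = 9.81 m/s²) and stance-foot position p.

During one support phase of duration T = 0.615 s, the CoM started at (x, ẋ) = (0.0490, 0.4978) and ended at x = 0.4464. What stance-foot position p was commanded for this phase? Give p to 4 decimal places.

ωT = 2.9662·0.615 = 1.824213; cosh(ωT) = 3.179630, sinh(ωT) = 3.018285
x(T) = p + (x₀−p)·cosh(ωT) + (ẋ₀/ω)·sinh(ωT) ⇒ p·(1 − cosh) = x(T) − x₀·cosh − (ẋ₀/ω)·sinh
numerator   = 0.4464 − (0.0490)·3.179630 − (0.4978/2.9662)·3.018285 = -0.215943
denominator = 1 − 3.179630 = -2.179630
p = -0.215943 / -2.179630 = 0.0991

p = 0.0991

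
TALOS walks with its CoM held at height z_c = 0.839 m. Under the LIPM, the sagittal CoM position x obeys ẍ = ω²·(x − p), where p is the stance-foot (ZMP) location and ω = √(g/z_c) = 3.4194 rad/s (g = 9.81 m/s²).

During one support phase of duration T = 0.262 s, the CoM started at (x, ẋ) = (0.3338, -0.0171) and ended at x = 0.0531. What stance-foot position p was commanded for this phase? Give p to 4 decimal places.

p = 0.9764

ωT = 3.4194·0.262 = 0.895883; cosh(ωT) = 1.428872, sinh(ωT) = 1.020625
x(T) = p + (x₀−p)·cosh(ωT) + (ẋ₀/ω)·sinh(ωT) ⇒ p·(1 − cosh) = x(T) − x₀·cosh − (ẋ₀/ω)·sinh
numerator   = 0.0531 − (0.3338)·1.428872 − (-0.0171/3.4194)·1.020625 = -0.418754
denominator = 1 − 1.428872 = -0.428872
p = -0.418754 / -0.428872 = 0.9764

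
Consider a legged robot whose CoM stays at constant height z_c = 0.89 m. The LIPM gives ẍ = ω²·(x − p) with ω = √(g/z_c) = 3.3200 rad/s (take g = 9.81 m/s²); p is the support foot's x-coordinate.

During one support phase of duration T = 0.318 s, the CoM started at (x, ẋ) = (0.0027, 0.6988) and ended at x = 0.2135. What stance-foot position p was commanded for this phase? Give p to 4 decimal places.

p = 0.0928

ωT = 3.3200·0.318 = 1.055760; cosh(ωT) = 1.611043, sinh(ωT) = 1.263115
x(T) = p + (x₀−p)·cosh(ωT) + (ẋ₀/ω)·sinh(ωT) ⇒ p·(1 − cosh) = x(T) − x₀·cosh − (ẋ₀/ω)·sinh
numerator   = 0.2135 − (0.0027)·1.611043 − (0.6988/3.3200)·1.263115 = -0.056713
denominator = 1 − 1.611043 = -0.611043
p = -0.056713 / -0.611043 = 0.0928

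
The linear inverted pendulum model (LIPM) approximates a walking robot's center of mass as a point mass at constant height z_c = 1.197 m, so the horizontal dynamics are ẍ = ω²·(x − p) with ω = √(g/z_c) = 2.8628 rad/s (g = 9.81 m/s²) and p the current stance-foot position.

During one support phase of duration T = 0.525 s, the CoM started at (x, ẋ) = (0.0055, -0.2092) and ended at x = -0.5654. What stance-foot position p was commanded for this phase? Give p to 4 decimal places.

ωT = 2.8628·0.525 = 1.502970; cosh(ωT) = 2.358744, sinh(ωT) = 2.136276
x(T) = p + (x₀−p)·cosh(ωT) + (ẋ₀/ω)·sinh(ωT) ⇒ p·(1 − cosh) = x(T) − x₀·cosh − (ẋ₀/ω)·sinh
numerator   = -0.5654 − (0.0055)·2.358744 − (-0.2092/2.8628)·2.136276 = -0.422264
denominator = 1 − 2.358744 = -1.358744
p = -0.422264 / -1.358744 = 0.3108

p = 0.3108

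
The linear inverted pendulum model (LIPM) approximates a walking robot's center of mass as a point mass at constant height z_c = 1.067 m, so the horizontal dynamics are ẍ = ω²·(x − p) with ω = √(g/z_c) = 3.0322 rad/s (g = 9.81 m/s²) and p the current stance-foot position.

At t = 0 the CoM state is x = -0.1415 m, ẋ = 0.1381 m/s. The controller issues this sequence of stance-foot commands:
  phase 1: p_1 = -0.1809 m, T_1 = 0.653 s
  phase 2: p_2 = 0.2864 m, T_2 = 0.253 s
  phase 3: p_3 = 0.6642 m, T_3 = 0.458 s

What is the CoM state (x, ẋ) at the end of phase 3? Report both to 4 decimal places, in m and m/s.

phase 1: p=-0.1809, T=0.653, ωT=1.980027, cosh=3.690501, sinh=3.552435; start (x,ẋ)=(-0.141500, 0.138100) → end (x,ẋ)=(0.126300, 0.934063)
phase 2: p=0.2864, T=0.253, ωT=0.767147, cosh=1.308974, sinh=0.844638; start (x,ẋ)=(0.126300, 0.934063) → end (x,ẋ)=(0.337022, 0.812629)
phase 3: p=0.6642, T=0.458, ωT=1.388748, cosh=2.129606, sinh=1.880219; start (x,ẋ)=(0.337022, 0.812629) → end (x,ẋ)=(0.471337, -0.134729)

x = 0.4713, ẋ = -0.1347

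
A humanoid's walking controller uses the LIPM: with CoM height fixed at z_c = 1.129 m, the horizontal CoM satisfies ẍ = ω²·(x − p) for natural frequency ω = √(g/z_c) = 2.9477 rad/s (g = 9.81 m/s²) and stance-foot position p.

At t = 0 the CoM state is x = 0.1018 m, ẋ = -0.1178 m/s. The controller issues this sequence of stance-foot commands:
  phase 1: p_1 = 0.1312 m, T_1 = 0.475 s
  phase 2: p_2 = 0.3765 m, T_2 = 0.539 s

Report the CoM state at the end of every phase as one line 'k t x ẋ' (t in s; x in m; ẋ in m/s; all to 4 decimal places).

1 0.4750 -0.0082 -0.4185
2 1.0140 -0.9380 -3.7286

phase 1: p=0.1312, T=0.475, ωT=1.400157, cosh=2.151198, sinh=1.904640; start (x,ẋ)=(0.101800, -0.117800) → end (x,ẋ)=(-0.008161, -0.418472)
phase 2: p=0.3765, T=0.539, ωT=1.588810, cosh=2.551043, sinh=2.346875; start (x,ẋ)=(-0.008161, -0.418472) → end (x,ẋ)=(-0.937962, -3.728580)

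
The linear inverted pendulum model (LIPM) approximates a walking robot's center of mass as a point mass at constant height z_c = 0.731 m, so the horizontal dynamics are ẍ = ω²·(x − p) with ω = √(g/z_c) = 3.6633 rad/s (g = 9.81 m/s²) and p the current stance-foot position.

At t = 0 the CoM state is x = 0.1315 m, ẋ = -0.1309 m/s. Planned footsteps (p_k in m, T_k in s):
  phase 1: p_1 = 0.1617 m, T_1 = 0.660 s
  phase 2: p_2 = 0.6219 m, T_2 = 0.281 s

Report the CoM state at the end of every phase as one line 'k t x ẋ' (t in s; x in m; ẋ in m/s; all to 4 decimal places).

1 0.6600 -0.2080 -1.3560
2 0.9410 -1.1399 -5.8523

phase 1: p=0.1617, T=0.660, ωT=2.417778, cosh=5.655009, sinh=5.565890; start (x,ẋ)=(0.131500, -0.130900) → end (x,ẋ)=(-0.207966, -1.356004)
phase 2: p=0.6219, T=0.281, ωT=1.029387, cosh=1.578288, sinh=1.221062; start (x,ẋ)=(-0.207966, -1.356004) → end (x,ẋ)=(-1.139855, -5.852254)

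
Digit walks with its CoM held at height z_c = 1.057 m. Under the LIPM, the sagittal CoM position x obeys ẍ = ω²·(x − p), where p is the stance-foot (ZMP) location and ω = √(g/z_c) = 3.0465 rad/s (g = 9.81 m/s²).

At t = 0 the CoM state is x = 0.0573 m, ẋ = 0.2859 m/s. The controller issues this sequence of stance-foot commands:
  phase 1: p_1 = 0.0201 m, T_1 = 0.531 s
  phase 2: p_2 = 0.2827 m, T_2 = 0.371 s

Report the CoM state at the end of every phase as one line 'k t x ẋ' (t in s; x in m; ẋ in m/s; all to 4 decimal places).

phase 1: p=0.0201, T=0.531, ωT=1.617692, cosh=2.619897, sinh=2.421541; start (x,ẋ)=(0.057300, 0.285900) → end (x,ẋ)=(0.344811, 1.023461)
phase 2: p=0.2827, T=0.371, ωT=1.130251, cosh=1.709694, sinh=1.386742; start (x,ẋ)=(0.344811, 1.023461) → end (x,ẋ)=(0.854761, 2.012205)

1 0.5310 0.3448 1.0235
2 0.9020 0.8548 2.0122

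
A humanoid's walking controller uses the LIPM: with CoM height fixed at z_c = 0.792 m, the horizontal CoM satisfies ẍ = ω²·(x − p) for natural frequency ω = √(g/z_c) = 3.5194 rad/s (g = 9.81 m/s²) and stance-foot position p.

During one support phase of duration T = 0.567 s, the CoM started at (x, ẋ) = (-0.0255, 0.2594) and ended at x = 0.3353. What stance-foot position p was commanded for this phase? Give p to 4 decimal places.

ωT = 3.5194·0.567 = 1.995500; cosh(ωT) = 3.745912, sinh(ωT) = 3.609966
x(T) = p + (x₀−p)·cosh(ωT) + (ẋ₀/ω)·sinh(ωT) ⇒ p·(1 − cosh) = x(T) − x₀·cosh − (ẋ₀/ω)·sinh
numerator   = 0.3353 − (-0.0255)·3.745912 − (0.2594/3.5194)·3.609966 = 0.164745
denominator = 1 − 3.745912 = -2.745912
p = 0.164745 / -2.745912 = -0.0600

p = -0.0600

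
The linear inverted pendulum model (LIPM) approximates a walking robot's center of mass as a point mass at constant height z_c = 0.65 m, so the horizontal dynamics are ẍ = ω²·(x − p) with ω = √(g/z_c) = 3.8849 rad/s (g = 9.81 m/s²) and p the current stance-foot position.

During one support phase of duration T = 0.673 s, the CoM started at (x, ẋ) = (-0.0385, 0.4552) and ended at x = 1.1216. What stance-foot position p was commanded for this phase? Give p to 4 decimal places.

p = -0.1006

ωT = 3.8849·0.673 = 2.614538; cosh(ωT) = 6.867051, sinh(ωT) = 6.793849
x(T) = p + (x₀−p)·cosh(ωT) + (ẋ₀/ω)·sinh(ωT) ⇒ p·(1 − cosh) = x(T) − x₀·cosh − (ẋ₀/ω)·sinh
numerator   = 1.1216 − (-0.0385)·6.867051 − (0.4552/3.8849)·6.793849 = 0.589935
denominator = 1 − 6.867051 = -5.867051
p = 0.589935 / -5.867051 = -0.1006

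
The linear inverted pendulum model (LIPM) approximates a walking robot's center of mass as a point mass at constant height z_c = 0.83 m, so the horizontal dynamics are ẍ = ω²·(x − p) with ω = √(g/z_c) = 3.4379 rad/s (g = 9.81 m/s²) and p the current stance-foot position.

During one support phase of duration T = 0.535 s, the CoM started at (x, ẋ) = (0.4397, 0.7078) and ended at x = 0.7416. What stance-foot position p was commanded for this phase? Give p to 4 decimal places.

p = 0.5877

ωT = 3.4379·0.535 = 1.839276; cosh(ωT) = 3.225458, sinh(ωT) = 3.066526
x(T) = p + (x₀−p)·cosh(ωT) + (ẋ₀/ω)·sinh(ωT) ⇒ p·(1 − cosh) = x(T) − x₀·cosh − (ẋ₀/ω)·sinh
numerator   = 0.7416 − (0.4397)·3.225458 − (0.7078/3.4379)·3.066526 = -1.307975
denominator = 1 − 3.225458 = -2.225458
p = -1.307975 / -2.225458 = 0.5877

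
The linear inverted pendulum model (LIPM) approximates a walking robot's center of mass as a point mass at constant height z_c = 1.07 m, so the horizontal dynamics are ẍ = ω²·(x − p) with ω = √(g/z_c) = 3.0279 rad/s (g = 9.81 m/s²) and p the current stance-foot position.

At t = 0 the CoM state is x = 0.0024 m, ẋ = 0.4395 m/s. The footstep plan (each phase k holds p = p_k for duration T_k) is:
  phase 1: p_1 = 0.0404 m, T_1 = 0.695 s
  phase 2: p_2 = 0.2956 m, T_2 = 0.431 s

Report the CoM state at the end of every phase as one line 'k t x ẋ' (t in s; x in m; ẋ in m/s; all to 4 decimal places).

phase 1: p=0.0404, T=0.695, ωT=2.104390, cosh=4.162011, sinh=4.040091; start (x,ẋ)=(0.002400, 0.439500) → end (x,ẋ)=(0.468663, 1.364350)
phase 2: p=0.2956, T=0.431, ωT=1.305025, cosh=1.979473, sinh=1.708308; start (x,ẋ)=(0.468663, 1.364350) → end (x,ẋ)=(1.407925, 3.595879)

1 0.6950 0.4687 1.3644
2 1.1260 1.4079 3.5959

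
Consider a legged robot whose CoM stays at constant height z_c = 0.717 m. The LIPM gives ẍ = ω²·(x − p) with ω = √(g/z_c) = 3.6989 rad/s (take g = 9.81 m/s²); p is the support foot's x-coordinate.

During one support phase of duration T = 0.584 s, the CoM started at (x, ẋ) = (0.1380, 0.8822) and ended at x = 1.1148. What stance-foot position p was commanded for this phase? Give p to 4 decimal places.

ωT = 3.6989·0.584 = 2.160158; cosh(ωT) = 4.393906, sinh(ωT) = 4.278599
x(T) = p + (x₀−p)·cosh(ωT) + (ẋ₀/ω)·sinh(ωT) ⇒ p·(1 − cosh) = x(T) − x₀·cosh − (ẋ₀/ω)·sinh
numerator   = 1.1148 − (0.1380)·4.393906 − (0.8822/3.6989)·4.278599 = -0.512019
denominator = 1 − 4.393906 = -3.393906
p = -0.512019 / -3.393906 = 0.1509

p = 0.1509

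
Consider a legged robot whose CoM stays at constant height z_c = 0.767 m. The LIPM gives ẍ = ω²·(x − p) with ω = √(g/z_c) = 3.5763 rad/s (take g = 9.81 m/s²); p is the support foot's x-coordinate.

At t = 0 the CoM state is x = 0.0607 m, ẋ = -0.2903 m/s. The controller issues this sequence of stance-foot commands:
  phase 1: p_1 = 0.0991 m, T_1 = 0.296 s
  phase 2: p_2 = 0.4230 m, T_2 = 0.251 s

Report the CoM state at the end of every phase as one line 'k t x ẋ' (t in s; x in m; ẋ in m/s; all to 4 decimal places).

1 0.2960 -0.0658 -0.6428
2 0.5470 -0.4602 -2.7082

phase 1: p=0.0991, T=0.296, ωT=1.058585, cosh=1.614618, sinh=1.267671; start (x,ẋ)=(0.060700, -0.290300) → end (x,ẋ)=(-0.065802, -0.642813)
phase 2: p=0.4230, T=0.251, ωT=0.897651, cosh=1.430679, sinh=1.023154; start (x,ẋ)=(-0.065802, -0.642813) → end (x,ẋ)=(-0.460224, -2.708238)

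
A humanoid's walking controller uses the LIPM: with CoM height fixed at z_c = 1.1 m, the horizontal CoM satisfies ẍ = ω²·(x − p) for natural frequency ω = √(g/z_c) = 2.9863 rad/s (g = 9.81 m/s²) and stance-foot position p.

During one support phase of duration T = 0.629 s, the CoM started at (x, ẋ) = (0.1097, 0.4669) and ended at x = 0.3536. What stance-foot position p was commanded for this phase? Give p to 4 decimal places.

ωT = 2.9863·0.629 = 1.878383; cosh(ωT) = 3.347876, sinh(ωT) = 3.195039
x(T) = p + (x₀−p)·cosh(ωT) + (ẋ₀/ω)·sinh(ωT) ⇒ p·(1 − cosh) = x(T) − x₀·cosh − (ẋ₀/ω)·sinh
numerator   = 0.3536 − (0.1097)·3.347876 − (0.4669/2.9863)·3.195039 = -0.513198
denominator = 1 − 3.347876 = -2.347876
p = -0.513198 / -2.347876 = 0.2186

p = 0.2186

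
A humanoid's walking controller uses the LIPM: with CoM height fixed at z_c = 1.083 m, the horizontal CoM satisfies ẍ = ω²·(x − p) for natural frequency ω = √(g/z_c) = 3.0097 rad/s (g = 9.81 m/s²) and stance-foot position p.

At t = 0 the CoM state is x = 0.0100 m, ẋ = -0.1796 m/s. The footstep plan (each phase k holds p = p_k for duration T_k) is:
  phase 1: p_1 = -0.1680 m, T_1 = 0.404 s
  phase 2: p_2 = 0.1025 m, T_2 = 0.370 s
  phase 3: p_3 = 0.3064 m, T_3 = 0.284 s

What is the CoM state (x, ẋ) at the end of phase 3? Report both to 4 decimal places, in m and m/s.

x = 0.4699, ẋ = 0.8373

phase 1: p=-0.1680, T=0.404, ωT=1.215919, cosh=1.834915, sinh=1.538477; start (x,ẋ)=(0.010000, -0.179600) → end (x,ẋ)=(0.066808, 0.494653)
phase 2: p=0.1025, T=0.370, ωT=1.113589, cosh=1.686823, sinh=1.358445; start (x,ẋ)=(0.066808, 0.494653) → end (x,ẋ)=(0.265558, 0.688465)
phase 3: p=0.3064, T=0.284, ωT=0.854755, cosh=1.388093, sinh=0.962705; start (x,ẋ)=(0.265558, 0.688465) → end (x,ẋ)=(0.469926, 0.837316)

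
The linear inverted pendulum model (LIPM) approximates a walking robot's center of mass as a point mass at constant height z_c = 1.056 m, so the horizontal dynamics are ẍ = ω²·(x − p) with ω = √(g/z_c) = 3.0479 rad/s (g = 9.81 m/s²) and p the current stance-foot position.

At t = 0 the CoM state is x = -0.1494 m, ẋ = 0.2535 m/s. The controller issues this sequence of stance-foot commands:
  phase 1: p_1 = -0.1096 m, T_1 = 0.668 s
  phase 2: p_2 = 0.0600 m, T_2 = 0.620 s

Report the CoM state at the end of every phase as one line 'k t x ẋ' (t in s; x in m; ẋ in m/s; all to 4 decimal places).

phase 1: p=-0.1096, T=0.668, ωT=2.035997, cosh=3.895218, sinh=3.764668; start (x,ẋ)=(-0.149400, 0.253500) → end (x,ẋ)=(0.048485, 0.530759)
phase 2: p=0.0600, T=0.620, ωT=1.889698, cosh=3.384244, sinh=3.233126; start (x,ẋ)=(0.048485, 0.530759) → end (x,ẋ)=(0.584046, 1.682751)

1 0.6680 0.0485 0.5308
2 1.2880 0.5840 1.6828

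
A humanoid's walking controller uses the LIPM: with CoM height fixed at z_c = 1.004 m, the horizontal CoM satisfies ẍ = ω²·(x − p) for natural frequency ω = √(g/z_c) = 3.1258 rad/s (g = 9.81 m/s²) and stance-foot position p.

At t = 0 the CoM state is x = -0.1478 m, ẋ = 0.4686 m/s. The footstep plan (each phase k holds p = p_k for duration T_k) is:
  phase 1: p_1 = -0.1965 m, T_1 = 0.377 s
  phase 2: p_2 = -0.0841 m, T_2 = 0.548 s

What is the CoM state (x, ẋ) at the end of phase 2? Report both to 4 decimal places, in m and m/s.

x = 1.3806, ẋ = 4.6593

phase 1: p=-0.1965, T=0.377, ωT=1.178427, cosh=1.778510, sinh=1.470748; start (x,ẋ)=(-0.147800, 0.468600) → end (x,ẋ)=(0.110599, 1.057297)
phase 2: p=-0.0841, T=0.548, ωT=1.712938, cosh=2.862783, sinh=2.682448; start (x,ẋ)=(0.110599, 1.057297) → end (x,ẋ)=(1.380613, 4.659319)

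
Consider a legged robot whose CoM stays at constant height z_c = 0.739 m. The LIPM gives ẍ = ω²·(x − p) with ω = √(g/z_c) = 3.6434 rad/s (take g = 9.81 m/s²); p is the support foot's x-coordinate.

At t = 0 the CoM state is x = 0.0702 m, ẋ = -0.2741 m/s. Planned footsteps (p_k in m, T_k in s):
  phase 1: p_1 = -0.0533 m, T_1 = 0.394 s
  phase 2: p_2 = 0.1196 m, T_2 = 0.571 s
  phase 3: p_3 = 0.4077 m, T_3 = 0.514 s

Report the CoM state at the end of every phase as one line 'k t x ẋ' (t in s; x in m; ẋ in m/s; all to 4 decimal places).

phase 1: p=-0.0533, T=0.394, ωT=1.435500, cosh=2.219870, sinh=1.981874; start (x,ẋ)=(0.070200, -0.274100) → end (x,ẋ)=(0.071754, 0.283297)
phase 2: p=0.1196, T=0.571, ωT=2.080381, cosh=4.066202, sinh=3.941320; start (x,ẋ)=(0.071754, 0.283297) → end (x,ẋ)=(0.231510, 0.464882)
phase 3: p=0.4077, T=0.514, ωT=1.872708, cosh=3.329797, sinh=3.176090; start (x,ẋ)=(0.231510, 0.464882) → end (x,ẋ)=(0.226278, -0.490868)

1 0.3940 0.0718 0.2833
2 0.9650 0.2315 0.4649
3 1.4790 0.2263 -0.4909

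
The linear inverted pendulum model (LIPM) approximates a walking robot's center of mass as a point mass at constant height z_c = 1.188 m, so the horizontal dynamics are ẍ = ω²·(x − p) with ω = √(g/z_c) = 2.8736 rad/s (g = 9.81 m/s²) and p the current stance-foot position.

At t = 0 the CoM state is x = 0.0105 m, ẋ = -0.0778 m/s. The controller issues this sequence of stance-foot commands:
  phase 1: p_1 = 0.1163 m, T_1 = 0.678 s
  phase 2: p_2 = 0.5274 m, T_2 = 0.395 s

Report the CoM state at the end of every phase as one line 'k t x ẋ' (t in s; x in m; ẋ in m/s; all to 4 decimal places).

phase 1: p=0.1163, T=0.678, ωT=1.948301, cosh=3.579635, sinh=3.437119; start (x,ẋ)=(0.010500, -0.077800) → end (x,ẋ)=(-0.355482, -1.323472)
phase 2: p=0.5274, T=0.395, ωT=1.135072, cosh=1.716398, sinh=1.394999; start (x,ẋ)=(-0.355482, -1.323472) → end (x,ẋ)=(-1.630462, -5.810789)

1 0.6780 -0.3555 -1.3235
2 1.0730 -1.6305 -5.8108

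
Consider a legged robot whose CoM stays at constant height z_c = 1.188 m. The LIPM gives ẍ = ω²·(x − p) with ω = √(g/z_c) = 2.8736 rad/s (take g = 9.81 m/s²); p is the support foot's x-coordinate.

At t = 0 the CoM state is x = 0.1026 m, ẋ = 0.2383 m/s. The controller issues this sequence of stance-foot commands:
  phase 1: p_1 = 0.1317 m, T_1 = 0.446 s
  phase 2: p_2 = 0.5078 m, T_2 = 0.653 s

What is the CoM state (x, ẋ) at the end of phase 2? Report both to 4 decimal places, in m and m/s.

phase 1: p=0.1317, T=0.446, ωT=1.281626, cosh=1.940038, sinh=1.662453; start (x,ẋ)=(0.102600, 0.238300) → end (x,ẋ)=(0.213108, 0.323294)
phase 2: p=0.5078, T=0.653, ωT=1.876461, cosh=3.341741, sinh=3.188610; start (x,ẋ)=(0.213108, 0.323294) → end (x,ẋ)=(-0.118251, -1.619839)

x = -0.1183, ẋ = -1.6198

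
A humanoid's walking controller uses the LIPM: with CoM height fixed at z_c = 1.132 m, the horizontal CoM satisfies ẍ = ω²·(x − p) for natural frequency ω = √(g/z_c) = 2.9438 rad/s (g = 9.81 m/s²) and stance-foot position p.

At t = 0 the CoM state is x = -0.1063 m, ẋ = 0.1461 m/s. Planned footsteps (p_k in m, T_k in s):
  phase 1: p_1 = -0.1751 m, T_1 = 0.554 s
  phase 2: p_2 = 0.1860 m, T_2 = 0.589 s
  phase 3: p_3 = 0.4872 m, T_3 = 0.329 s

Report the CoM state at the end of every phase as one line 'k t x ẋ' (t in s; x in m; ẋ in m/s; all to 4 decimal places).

phase 1: p=-0.1751, T=0.554, ωT=1.630865, cosh=2.652026, sinh=2.456266; start (x,ẋ)=(-0.106300, 0.146100) → end (x,ẋ)=(0.129263, 0.884937)
phase 2: p=0.1860, T=0.589, ωT=1.733898, cosh=2.919640, sinh=2.743045; start (x,ẋ)=(0.129263, 0.884937) → end (x,ẋ)=(0.844937, 2.125550)
phase 3: p=0.4872, T=0.329, ωT=0.968510, cosh=1.506833, sinh=1.127185; start (x,ẋ)=(0.844937, 2.125550) → end (x,ẋ)=(1.840126, 4.389894)

1 0.5540 0.1293 0.8849
2 1.1430 0.8449 2.1255
3 1.4720 1.8401 4.3899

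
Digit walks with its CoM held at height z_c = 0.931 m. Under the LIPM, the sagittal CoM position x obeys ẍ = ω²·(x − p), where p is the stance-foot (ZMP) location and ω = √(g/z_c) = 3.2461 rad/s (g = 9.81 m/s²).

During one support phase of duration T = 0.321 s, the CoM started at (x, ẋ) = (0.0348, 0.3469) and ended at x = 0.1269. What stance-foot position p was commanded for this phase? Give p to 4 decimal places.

p = 0.1031

ωT = 3.2461·0.321 = 1.041998; cosh(ωT) = 1.593812, sinh(ωT) = 1.241063
x(T) = p + (x₀−p)·cosh(ωT) + (ẋ₀/ω)·sinh(ωT) ⇒ p·(1 − cosh) = x(T) − x₀·cosh − (ẋ₀/ω)·sinh
numerator   = 0.1269 − (0.0348)·1.593812 − (0.3469/3.2461)·1.241063 = -0.061193
denominator = 1 − 1.593812 = -0.593812
p = -0.061193 / -0.593812 = 0.1031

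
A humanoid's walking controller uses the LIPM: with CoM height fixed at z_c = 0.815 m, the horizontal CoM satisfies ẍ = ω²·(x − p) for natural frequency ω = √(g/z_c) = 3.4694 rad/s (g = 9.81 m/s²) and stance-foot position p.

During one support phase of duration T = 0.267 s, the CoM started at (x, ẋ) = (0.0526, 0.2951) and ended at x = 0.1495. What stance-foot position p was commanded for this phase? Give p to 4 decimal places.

ωT = 3.4694·0.267 = 0.926330; cosh(ωT) = 1.460614, sinh(ωT) = 1.064610
x(T) = p + (x₀−p)·cosh(ωT) + (ẋ₀/ω)·sinh(ωT) ⇒ p·(1 − cosh) = x(T) − x₀·cosh − (ẋ₀/ω)·sinh
numerator   = 0.1495 − (0.0526)·1.460614 − (0.2951/3.4694)·1.064610 = -0.017882
denominator = 1 − 1.460614 = -0.460614
p = -0.017882 / -0.460614 = 0.0388

p = 0.0388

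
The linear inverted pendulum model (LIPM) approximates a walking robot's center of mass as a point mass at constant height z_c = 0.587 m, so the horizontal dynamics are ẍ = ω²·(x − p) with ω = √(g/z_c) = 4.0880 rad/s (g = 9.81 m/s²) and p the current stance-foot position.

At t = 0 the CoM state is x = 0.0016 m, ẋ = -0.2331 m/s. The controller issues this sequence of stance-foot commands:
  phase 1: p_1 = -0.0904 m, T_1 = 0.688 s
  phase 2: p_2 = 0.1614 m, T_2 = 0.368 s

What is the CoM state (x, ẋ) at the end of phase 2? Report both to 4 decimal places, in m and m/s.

phase 1: p=-0.0904, T=0.688, ωT=2.812544, cosh=8.356140, sinh=8.296088; start (x,ẋ)=(0.001600, -0.233100) → end (x,ẋ)=(0.205317, 1.172309)
phase 2: p=0.1614, T=0.368, ωT=1.504384, cosh=2.361767, sinh=2.139613; start (x,ẋ)=(0.205317, 1.172309) → end (x,ẋ)=(0.878696, 3.152855)

x = 0.8787, ẋ = 3.1529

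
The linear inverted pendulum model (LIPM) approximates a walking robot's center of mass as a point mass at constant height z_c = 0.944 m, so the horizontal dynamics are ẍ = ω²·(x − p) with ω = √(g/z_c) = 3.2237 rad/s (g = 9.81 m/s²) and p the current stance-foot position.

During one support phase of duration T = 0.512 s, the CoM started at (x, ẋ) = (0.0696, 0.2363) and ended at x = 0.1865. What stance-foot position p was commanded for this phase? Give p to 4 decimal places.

ωT = 3.2237·0.512 = 1.650534; cosh(ωT) = 2.700855, sinh(ωT) = 2.508908
x(T) = p + (x₀−p)·cosh(ωT) + (ẋ₀/ω)·sinh(ωT) ⇒ p·(1 − cosh) = x(T) − x₀·cosh − (ẋ₀/ω)·sinh
numerator   = 0.1865 − (0.0696)·2.700855 − (0.2363/3.2237)·2.508908 = -0.185385
denominator = 1 − 2.700855 = -1.700855
p = -0.185385 / -1.700855 = 0.1090

p = 0.1090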